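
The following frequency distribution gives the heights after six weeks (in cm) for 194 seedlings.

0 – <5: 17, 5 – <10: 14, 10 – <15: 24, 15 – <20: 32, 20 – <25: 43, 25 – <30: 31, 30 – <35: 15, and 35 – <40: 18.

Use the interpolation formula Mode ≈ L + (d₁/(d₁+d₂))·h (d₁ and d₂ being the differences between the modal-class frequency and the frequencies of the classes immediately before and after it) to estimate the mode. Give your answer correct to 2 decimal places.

22.39

Modal class: 20 – <25 (highest frequency 43).
d₁ = 43 − 32 = 11, d₂ = 43 − 31 = 12
Mode ≈ 20 + (11/(11+12)) × 5 = 20 + 2.3913 = 22.3913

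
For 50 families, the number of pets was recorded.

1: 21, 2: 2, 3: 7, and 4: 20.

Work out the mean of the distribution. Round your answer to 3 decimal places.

Values: 1, 2, 3, 4
Σfx = 21×1 + 2×2 + 7×3 + 20×4 = 126
n = Σf = 50
Mean = 126 / 50 = 2.5200

2.520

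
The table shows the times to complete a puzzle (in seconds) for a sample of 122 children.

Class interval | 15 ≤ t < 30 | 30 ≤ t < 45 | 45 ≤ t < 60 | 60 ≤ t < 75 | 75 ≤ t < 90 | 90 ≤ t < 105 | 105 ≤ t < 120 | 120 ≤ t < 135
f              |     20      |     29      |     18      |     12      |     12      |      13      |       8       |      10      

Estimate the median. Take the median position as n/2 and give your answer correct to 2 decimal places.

Cumulative frequencies: 20, 49, 67, 79, 91, 104, 112, 122
n = 122; position = n/2 = 61.
This falls in the class 45 ≤ t < 60: L = 45, F = 49, f = 18, h = 15.
Median ≈ 45 + ((61 − 49) / 18) × 15 = 55.0000

55.00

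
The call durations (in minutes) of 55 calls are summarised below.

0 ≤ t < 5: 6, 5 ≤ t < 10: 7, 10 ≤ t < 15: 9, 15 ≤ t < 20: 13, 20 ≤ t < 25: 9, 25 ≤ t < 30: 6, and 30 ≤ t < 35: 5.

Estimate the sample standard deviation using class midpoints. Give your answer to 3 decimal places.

8.833

Midpoints: 2.5, 7.5, 12.5, 17.5, 22.5, 27.5, 32.5
n = 55, Σfm = 937.5, mean = 17.0455
Σfm² = 20193.75
Σf(m − x̄)² = Σfm² − (Σfm)²/n = 20193.75 − 937.5²/55 = 4213.6364
Sample variance = 4213.6364 / 54 = 78.0303
Standard deviation = √78.0303 = 8.8335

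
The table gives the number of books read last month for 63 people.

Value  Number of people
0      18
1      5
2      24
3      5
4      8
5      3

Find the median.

Cumulative frequencies: 18, 23, 47, 52, 60, 63
n = 63, so the median is the value in position (n+1)/2 = 32.
Position 32 falls at value 2.

2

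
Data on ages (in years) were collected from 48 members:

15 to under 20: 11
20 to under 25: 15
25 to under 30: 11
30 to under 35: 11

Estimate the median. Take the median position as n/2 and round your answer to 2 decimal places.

Cumulative frequencies: 11, 26, 37, 48
n = 48; position = n/2 = 24.
This falls in the class 20 to under 25: L = 20, F = 11, f = 15, h = 5.
Median ≈ 20 + ((24 − 11) / 15) × 5 = 24.3333

24.33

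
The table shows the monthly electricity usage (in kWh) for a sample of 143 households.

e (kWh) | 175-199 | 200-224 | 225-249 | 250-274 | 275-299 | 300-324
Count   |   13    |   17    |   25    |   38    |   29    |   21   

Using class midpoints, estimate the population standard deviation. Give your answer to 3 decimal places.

37.275

Midpoints: 187, 212, 237, 262, 287, 312
n = 143, Σfm = 36791, mean = 257.2797
Σfm² = 9664267
Σf(m − x̄)² = Σfm² − (Σfm)²/n = 9664267 − 36791²/143 = 198688.8112
Population variance = 198688.8112 / 143 = 1389.4322
Standard deviation = √1389.4322 = 37.2751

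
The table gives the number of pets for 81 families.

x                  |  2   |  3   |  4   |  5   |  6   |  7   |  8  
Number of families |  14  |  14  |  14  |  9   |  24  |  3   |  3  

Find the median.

Cumulative frequencies: 14, 28, 42, 51, 75, 78, 81
n = 81, so the median is the value in position (n+1)/2 = 41.
Position 41 falls at value 4.

4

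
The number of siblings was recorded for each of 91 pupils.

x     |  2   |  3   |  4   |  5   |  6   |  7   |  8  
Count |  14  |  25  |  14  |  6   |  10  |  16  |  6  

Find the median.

4

Cumulative frequencies: 14, 39, 53, 59, 69, 85, 91
n = 91, so the median is the value in position (n+1)/2 = 46.
Position 46 falls at value 4.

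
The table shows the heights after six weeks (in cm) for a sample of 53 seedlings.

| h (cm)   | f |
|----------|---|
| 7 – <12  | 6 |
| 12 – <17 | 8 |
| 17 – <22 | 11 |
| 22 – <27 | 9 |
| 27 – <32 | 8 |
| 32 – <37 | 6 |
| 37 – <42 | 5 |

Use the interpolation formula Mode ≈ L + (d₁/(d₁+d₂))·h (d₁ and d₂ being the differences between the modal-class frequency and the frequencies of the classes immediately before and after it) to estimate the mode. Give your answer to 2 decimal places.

Modal class: 17 – <22 (highest frequency 11).
d₁ = 11 − 8 = 3, d₂ = 11 − 9 = 2
Mode ≈ 17 + (3/(3+2)) × 5 = 17 + 3.0000 = 20.0000

20.00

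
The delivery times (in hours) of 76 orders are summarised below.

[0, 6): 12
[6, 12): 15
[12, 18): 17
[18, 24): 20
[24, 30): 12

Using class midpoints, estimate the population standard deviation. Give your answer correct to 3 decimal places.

7.867

Midpoints: 3, 9, 15, 21, 27
n = 76, Σfm = 1170, mean = 15.3947
Σfm² = 22716
Σf(m − x̄)² = Σfm² − (Σfm)²/n = 22716 − 1170²/76 = 4704.1579
Population variance = 4704.1579 / 76 = 61.8968
Standard deviation = √61.8968 = 7.8675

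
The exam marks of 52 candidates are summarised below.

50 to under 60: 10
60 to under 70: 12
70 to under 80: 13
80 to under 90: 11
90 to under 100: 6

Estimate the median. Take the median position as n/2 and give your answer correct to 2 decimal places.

Cumulative frequencies: 10, 22, 35, 46, 52
n = 52; position = n/2 = 26.
This falls in the class 70 to under 80: L = 70, F = 22, f = 13, h = 10.
Median ≈ 70 + ((26 − 22) / 13) × 10 = 73.0769

73.08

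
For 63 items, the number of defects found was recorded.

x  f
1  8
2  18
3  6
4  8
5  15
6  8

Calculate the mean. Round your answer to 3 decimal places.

3.444

Values: 1, 2, 3, 4, 5, 6
Σfx = 8×1 + 18×2 + 6×3 + 8×4 + 15×5 + 8×6 = 217
n = Σf = 63
Mean = 217 / 63 = 3.4444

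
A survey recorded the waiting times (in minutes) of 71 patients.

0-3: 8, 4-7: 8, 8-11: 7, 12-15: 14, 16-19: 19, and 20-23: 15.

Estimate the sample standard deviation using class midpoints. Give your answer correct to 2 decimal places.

Midpoints: 1.5, 5.5, 9.5, 13.5, 17.5, 21.5
n = 71, Σfm = 966.5, mean = 13.6127
Σfm² = 16195.75
Σf(m − x̄)² = Σfm² − (Σfm)²/n = 16195.75 − 966.5²/71 = 3039.0986
Sample variance = 3039.0986 / 70 = 43.4157
Standard deviation = √43.4157 = 6.5891

6.59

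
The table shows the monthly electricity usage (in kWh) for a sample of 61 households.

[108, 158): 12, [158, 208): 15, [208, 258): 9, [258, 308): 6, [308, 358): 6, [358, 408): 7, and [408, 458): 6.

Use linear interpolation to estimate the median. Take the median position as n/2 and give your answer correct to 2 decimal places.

227.44

Cumulative frequencies: 12, 27, 36, 42, 48, 55, 61
n = 61; position = n/2 = 30.5.
This falls in the class [208, 258): L = 208, F = 27, f = 9, h = 50.
Median ≈ 208 + ((30.5 − 27) / 9) × 50 = 227.4444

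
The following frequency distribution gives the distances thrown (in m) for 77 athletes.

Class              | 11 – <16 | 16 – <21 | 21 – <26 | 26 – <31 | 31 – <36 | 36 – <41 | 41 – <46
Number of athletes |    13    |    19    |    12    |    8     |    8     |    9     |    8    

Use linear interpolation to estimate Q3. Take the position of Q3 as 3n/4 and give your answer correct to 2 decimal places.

Cumulative frequencies: 13, 32, 44, 52, 60, 69, 77
n = 77; position = 3n/4 = 57.75.
This falls in the class 31 – <36: L = 31, F = 52, f = 8, h = 5.
Upper quartile ≈ 31 + ((57.75 − 52) / 8) × 5 = 34.5938

34.59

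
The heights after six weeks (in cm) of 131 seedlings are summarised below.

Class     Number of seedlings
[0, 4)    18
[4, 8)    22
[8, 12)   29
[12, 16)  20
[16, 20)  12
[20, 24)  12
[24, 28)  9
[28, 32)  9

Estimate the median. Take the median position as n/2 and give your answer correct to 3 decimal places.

11.517

Cumulative frequencies: 18, 40, 69, 89, 101, 113, 122, 131
n = 131; position = n/2 = 65.5.
This falls in the class [8, 12): L = 8, F = 40, f = 29, h = 4.
Median ≈ 8 + ((65.5 − 40) / 29) × 4 = 11.5172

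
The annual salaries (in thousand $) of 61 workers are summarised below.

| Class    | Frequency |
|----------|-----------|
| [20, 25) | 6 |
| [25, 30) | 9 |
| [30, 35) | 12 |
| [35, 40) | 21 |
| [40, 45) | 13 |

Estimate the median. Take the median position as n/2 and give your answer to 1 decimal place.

Cumulative frequencies: 6, 15, 27, 48, 61
n = 61; position = n/2 = 30.5.
This falls in the class [35, 40): L = 35, F = 27, f = 21, h = 5.
Median ≈ 35 + ((30.5 − 27) / 21) × 5 = 35.8333

35.8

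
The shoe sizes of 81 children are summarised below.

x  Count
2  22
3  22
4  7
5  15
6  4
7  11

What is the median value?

3

Cumulative frequencies: 22, 44, 51, 66, 70, 81
n = 81, so the median is the value in position (n+1)/2 = 41.
Position 41 falls at value 3.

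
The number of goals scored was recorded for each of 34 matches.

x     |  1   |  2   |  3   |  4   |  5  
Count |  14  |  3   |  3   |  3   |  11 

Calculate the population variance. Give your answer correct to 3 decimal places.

3.087

Values: 1, 2, 3, 4, 5
n = 34, Σfx = 96, mean = 2.8235
Σfx² = 376
Σf(x − x̄)² = Σfx² − (Σfx)²/n = 376 − 96²/34 = 104.9412
Population variance = 104.9412 / 34 = 3.0865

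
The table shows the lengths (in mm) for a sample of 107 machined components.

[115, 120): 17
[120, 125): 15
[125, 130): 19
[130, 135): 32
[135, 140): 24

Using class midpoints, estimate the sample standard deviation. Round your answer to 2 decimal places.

6.90

Midpoints: 117.5, 122.5, 127.5, 132.5, 137.5
n = 107, Σfm = 13797.5, mean = 128.9486
Σfm² = 1784218.75
Σf(m − x̄)² = Σfm² − (Σfm)²/n = 1784218.75 − 13797.5²/107 = 5050.4673
Sample variance = 5050.4673 / 106 = 47.6459
Standard deviation = √47.6459 = 6.9026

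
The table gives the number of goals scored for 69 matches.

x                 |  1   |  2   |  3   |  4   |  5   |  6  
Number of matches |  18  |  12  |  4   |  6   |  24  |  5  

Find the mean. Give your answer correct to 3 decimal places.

Values: 1, 2, 3, 4, 5, 6
Σfx = 18×1 + 12×2 + 4×3 + 6×4 + 24×5 + 5×6 = 228
n = Σf = 69
Mean = 228 / 69 = 3.3043

3.304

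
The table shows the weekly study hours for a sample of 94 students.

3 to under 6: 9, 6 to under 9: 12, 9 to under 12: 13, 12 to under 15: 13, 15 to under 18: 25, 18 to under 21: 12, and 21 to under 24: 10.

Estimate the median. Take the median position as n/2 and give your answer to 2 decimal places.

15.00

Cumulative frequencies: 9, 21, 34, 47, 72, 84, 94
n = 94; position = n/2 = 47.
This falls in the class 12 to under 15: L = 12, F = 34, f = 13, h = 3.
Median ≈ 12 + ((47 − 34) / 13) × 3 = 15.0000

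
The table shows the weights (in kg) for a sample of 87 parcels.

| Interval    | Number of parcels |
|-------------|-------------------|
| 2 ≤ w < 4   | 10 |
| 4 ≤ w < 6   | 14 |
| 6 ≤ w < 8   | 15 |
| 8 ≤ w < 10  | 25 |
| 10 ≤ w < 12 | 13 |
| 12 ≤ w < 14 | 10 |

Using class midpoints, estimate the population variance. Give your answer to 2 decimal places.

8.99

Midpoints: 3, 5, 7, 9, 11, 13
n = 87, Σfm = 703, mean = 8.0805
Σfm² = 6463
Σf(m − x̄)² = Σfm² − (Σfm)²/n = 6463 − 703²/87 = 782.4368
Population variance = 782.4368 / 87 = 8.9935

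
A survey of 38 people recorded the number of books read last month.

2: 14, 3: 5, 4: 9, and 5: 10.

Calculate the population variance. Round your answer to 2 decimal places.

Values: 2, 3, 4, 5
n = 38, Σfx = 129, mean = 3.3947
Σfx² = 495
Σf(x − x̄)² = Σfx² − (Σfx)²/n = 495 − 129²/38 = 57.0789
Population variance = 57.0789 / 38 = 1.5021

1.50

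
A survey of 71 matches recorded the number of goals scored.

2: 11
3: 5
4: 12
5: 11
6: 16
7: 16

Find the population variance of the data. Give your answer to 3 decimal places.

Values: 2, 3, 4, 5, 6, 7
n = 71, Σfx = 348, mean = 4.9014
Σfx² = 1916
Σf(x − x̄)² = Σfx² − (Σfx)²/n = 1916 − 348²/71 = 210.3099
Population variance = 210.3099 / 71 = 2.9621

2.962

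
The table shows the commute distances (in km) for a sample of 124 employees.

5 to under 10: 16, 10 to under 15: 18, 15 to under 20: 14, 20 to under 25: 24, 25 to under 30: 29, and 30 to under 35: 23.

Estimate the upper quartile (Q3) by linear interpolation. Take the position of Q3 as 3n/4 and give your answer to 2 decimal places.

Cumulative frequencies: 16, 34, 48, 72, 101, 124
n = 124; position = 3n/4 = 93.
This falls in the class 25 to under 30: L = 25, F = 72, f = 29, h = 5.
Upper quartile ≈ 25 + ((93 − 72) / 29) × 5 = 28.6207

28.62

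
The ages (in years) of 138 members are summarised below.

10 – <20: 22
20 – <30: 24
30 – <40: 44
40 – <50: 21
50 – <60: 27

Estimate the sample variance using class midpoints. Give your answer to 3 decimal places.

175.653

Midpoints: 15, 25, 35, 45, 55
n = 138, Σfm = 4900, mean = 35.5072
Σfm² = 198050
Σf(m − x̄)² = Σfm² − (Σfm)²/n = 198050 − 4900²/138 = 24064.4928
Sample variance = 24064.4928 / 137 = 175.6532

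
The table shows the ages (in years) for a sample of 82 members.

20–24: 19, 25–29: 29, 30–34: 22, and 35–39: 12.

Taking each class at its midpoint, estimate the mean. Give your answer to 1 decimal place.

Midpoints: 22, 27, 32, 37
Σfm = 19×22 + 29×27 + 22×32 + 12×37 = 2349
n = Σf = 82
Mean = 2349 / 82 = 28.6463

28.6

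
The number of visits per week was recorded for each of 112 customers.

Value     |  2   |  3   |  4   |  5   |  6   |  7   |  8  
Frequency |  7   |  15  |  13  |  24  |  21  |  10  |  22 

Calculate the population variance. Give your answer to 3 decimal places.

Values: 2, 3, 4, 5, 6, 7, 8
n = 112, Σfx = 603, mean = 5.3839
Σfx² = 3625
Σf(x − x̄)² = Σfx² − (Σfx)²/n = 3625 − 603²/112 = 378.4911
Population variance = 378.4911 / 112 = 3.3794

3.379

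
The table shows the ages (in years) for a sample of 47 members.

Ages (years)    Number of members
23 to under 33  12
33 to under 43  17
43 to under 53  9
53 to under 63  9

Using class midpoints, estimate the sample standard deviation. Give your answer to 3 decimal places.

10.654

Midpoints: 28, 38, 48, 58
n = 47, Σfm = 1936, mean = 41.1915
Σfm² = 84968
Σf(m − x̄)² = Σfm² − (Σfm)²/n = 84968 − 1936²/47 = 5221.2766
Sample variance = 5221.2766 / 46 = 113.5060
Standard deviation = √113.5060 = 10.6539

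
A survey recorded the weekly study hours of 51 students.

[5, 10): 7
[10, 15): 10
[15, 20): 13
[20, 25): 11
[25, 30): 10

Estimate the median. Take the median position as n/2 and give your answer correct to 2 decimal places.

18.27

Cumulative frequencies: 7, 17, 30, 41, 51
n = 51; position = n/2 = 25.5.
This falls in the class [15, 20): L = 15, F = 17, f = 13, h = 5.
Median ≈ 15 + ((25.5 − 17) / 13) × 5 = 18.2692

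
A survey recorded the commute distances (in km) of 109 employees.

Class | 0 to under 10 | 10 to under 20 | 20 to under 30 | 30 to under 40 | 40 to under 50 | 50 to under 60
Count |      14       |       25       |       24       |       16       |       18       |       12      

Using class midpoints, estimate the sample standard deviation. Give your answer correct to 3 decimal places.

15.687

Midpoints: 5, 15, 25, 35, 45, 55
n = 109, Σfm = 3075, mean = 28.2110
Σfm² = 113325
Σf(m − x̄)² = Σfm² − (Σfm)²/n = 113325 − 3075²/109 = 26576.1468
Sample variance = 26576.1468 / 108 = 246.0754
Standard deviation = √246.0754 = 15.6868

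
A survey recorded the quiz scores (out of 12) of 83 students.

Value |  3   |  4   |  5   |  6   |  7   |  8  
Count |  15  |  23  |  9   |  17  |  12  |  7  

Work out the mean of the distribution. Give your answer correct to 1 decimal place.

Values: 3, 4, 5, 6, 7, 8
Σfx = 15×3 + 23×4 + 9×5 + 17×6 + 12×7 + 7×8 = 424
n = Σf = 83
Mean = 424 / 83 = 5.1084

5.1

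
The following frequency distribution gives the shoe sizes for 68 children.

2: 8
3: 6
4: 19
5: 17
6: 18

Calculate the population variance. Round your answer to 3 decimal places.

Values: 2, 3, 4, 5, 6
n = 68, Σfx = 303, mean = 4.4559
Σfx² = 1463
Σf(x − x̄)² = Σfx² − (Σfx)²/n = 1463 − 303²/68 = 112.8676
Population variance = 112.8676 / 68 = 1.6598

1.660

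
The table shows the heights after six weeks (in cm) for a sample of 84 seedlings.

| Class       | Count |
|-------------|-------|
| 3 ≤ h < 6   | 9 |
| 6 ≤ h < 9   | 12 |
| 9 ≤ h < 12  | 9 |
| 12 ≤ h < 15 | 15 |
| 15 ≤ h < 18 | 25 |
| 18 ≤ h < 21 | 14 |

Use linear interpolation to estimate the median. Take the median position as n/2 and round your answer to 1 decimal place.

Cumulative frequencies: 9, 21, 30, 45, 70, 84
n = 84; position = n/2 = 42.
This falls in the class 12 ≤ h < 15: L = 12, F = 30, f = 15, h = 3.
Median ≈ 12 + ((42 − 30) / 15) × 3 = 14.4000

14.4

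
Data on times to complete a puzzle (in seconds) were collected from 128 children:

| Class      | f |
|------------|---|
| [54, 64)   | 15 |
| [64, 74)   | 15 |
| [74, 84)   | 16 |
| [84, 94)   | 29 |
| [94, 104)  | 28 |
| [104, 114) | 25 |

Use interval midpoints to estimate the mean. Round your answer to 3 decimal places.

87.984

Midpoints: 59, 69, 79, 89, 99, 109
Σfm = 15×59 + 15×69 + 16×79 + 29×89 + 28×99 + 25×109 = 11262
n = Σf = 128
Mean = 11262 / 128 = 87.9844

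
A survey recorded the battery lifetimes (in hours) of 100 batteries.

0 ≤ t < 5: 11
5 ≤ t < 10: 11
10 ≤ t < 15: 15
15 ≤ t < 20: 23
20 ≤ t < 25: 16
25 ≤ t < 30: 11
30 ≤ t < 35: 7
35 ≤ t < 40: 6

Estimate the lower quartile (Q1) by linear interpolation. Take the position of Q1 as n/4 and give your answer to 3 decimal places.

Cumulative frequencies: 11, 22, 37, 60, 76, 87, 94, 100
n = 100; position = n/4 = 25.
This falls in the class 10 ≤ t < 15: L = 10, F = 22, f = 15, h = 5.
Lower quartile ≈ 10 + ((25 − 22) / 15) × 5 = 11.0000

11.000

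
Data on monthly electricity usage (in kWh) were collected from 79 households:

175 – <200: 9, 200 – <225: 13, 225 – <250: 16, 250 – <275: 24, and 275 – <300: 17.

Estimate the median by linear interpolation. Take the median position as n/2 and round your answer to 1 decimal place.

251.6

Cumulative frequencies: 9, 22, 38, 62, 79
n = 79; position = n/2 = 39.5.
This falls in the class 250 – <275: L = 250, F = 38, f = 24, h = 25.
Median ≈ 250 + ((39.5 − 38) / 24) × 25 = 251.5625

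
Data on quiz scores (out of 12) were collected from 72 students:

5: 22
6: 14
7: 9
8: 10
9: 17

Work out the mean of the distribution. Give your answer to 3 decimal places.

Values: 5, 6, 7, 8, 9
Σfx = 22×5 + 14×6 + 9×7 + 10×8 + 17×9 = 490
n = Σf = 72
Mean = 490 / 72 = 6.8056

6.806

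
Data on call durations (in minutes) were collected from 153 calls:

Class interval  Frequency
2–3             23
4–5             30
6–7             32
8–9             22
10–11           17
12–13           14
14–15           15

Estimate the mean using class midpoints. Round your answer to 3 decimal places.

Midpoints: 2.5, 4.5, 6.5, 8.5, 10.5, 12.5, 14.5
Σfm = 23×2.5 + 30×4.5 + 32×6.5 + 22×8.5 + 17×10.5 + 14×12.5 + 15×14.5 = 1158.5
n = Σf = 153
Mean = 1158.5 / 153 = 7.5719

7.572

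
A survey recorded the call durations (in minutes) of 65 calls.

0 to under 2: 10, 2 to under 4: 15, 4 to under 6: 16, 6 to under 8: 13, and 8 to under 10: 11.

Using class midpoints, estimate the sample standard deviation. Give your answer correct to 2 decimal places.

2.65

Midpoints: 1, 3, 5, 7, 9
n = 65, Σfm = 325, mean = 5.0000
Σfm² = 2073
Σf(m − x̄)² = Σfm² − (Σfm)²/n = 2073 − 325²/65 = 448.0000
Sample variance = 448.0000 / 64 = 7.0000
Standard deviation = √7.0000 = 2.6458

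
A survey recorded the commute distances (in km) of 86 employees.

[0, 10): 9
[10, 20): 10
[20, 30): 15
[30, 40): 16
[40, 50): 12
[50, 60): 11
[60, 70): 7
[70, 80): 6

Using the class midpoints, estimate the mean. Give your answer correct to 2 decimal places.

Midpoints: 5, 15, 25, 35, 45, 55, 65, 75
Σfm = 9×5 + 10×15 + 15×25 + 16×35 + 12×45 + 11×55 + 7×65 + 6×75 = 3180
n = Σf = 86
Mean = 3180 / 86 = 36.9767

36.98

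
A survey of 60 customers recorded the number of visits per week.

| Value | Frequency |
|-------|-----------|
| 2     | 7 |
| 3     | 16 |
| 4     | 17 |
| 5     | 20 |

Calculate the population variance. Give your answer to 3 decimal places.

Values: 2, 3, 4, 5
n = 60, Σfx = 230, mean = 3.8333
Σfx² = 944
Σf(x − x̄)² = Σfx² − (Σfx)²/n = 944 − 230²/60 = 62.3333
Population variance = 62.3333 / 60 = 1.0389

1.039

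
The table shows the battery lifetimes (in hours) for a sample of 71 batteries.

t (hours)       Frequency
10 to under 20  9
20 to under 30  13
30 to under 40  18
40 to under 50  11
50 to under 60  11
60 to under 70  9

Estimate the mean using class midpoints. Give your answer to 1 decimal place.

Midpoints: 15, 25, 35, 45, 55, 65
Σfm = 9×15 + 13×25 + 18×35 + 11×45 + 11×55 + 9×65 = 2775
n = Σf = 71
Mean = 2775 / 71 = 39.0845

39.1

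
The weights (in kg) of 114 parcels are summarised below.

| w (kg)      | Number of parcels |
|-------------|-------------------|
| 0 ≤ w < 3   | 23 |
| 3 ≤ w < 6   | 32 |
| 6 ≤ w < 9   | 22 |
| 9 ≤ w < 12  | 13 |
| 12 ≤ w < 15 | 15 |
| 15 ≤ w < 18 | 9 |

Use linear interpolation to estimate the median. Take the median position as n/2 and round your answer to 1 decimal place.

Cumulative frequencies: 23, 55, 77, 90, 105, 114
n = 114; position = n/2 = 57.
This falls in the class 6 ≤ w < 9: L = 6, F = 55, f = 22, h = 3.
Median ≈ 6 + ((57 − 55) / 22) × 3 = 6.2727

6.3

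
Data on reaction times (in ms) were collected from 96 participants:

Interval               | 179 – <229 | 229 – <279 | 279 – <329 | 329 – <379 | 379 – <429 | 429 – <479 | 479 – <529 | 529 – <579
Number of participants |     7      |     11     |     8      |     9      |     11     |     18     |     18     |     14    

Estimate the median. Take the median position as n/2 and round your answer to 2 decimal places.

434.56

Cumulative frequencies: 7, 18, 26, 35, 46, 64, 82, 96
n = 96; position = n/2 = 48.
This falls in the class 429 – <479: L = 429, F = 46, f = 18, h = 50.
Median ≈ 429 + ((48 − 46) / 18) × 50 = 434.5556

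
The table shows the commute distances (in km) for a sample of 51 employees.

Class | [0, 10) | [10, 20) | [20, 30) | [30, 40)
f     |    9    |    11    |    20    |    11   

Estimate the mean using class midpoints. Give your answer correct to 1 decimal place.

Midpoints: 5, 15, 25, 35
Σfm = 9×5 + 11×15 + 20×25 + 11×35 = 1095
n = Σf = 51
Mean = 1095 / 51 = 21.4706

21.5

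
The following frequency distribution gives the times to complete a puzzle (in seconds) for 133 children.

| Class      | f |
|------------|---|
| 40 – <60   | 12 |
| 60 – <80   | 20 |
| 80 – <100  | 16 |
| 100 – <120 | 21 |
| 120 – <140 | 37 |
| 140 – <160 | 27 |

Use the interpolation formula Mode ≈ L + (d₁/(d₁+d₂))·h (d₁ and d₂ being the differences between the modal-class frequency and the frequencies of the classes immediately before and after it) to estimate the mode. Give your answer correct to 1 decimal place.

Modal class: 120 – <140 (highest frequency 37).
d₁ = 37 − 21 = 16, d₂ = 37 − 27 = 10
Mode ≈ 120 + (16/(16+10)) × 20 = 120 + 12.3077 = 132.3077

132.3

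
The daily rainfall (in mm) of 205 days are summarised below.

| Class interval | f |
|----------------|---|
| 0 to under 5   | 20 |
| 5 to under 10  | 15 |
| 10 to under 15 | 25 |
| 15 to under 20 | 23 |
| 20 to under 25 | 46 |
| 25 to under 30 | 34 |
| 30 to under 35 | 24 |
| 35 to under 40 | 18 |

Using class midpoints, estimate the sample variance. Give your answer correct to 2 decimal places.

Midpoints: 2.5, 7.5, 12.5, 17.5, 22.5, 27.5, 32.5, 37.5
n = 205, Σfm = 4302.5, mean = 20.9878
Σfm² = 111581.25
Σf(m − x̄)² = Σfm² − (Σfm)²/n = 111581.25 − 4302.5²/205 = 21281.2195
Sample variance = 21281.2195 / 204 = 104.3197

104.32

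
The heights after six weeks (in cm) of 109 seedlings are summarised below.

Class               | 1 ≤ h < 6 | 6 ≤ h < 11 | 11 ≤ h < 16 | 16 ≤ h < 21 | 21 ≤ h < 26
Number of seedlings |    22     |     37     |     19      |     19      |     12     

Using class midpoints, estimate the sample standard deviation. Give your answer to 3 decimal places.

6.433

Midpoints: 3.5, 8.5, 13.5, 18.5, 23.5
n = 109, Σfm = 1281.5, mean = 11.7569
Σfm² = 19535.25
Σf(m − x̄)² = Σfm² − (Σfm)²/n = 19535.25 − 1281.5²/109 = 4468.8073
Sample variance = 4468.8073 / 108 = 41.3778
Standard deviation = √41.3778 = 6.4326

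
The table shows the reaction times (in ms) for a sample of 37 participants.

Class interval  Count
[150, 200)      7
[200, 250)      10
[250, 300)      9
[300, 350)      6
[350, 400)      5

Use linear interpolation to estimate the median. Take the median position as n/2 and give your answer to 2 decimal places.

258.33

Cumulative frequencies: 7, 17, 26, 32, 37
n = 37; position = n/2 = 18.5.
This falls in the class [250, 300): L = 250, F = 17, f = 9, h = 50.
Median ≈ 250 + ((18.5 − 17) / 9) × 50 = 258.3333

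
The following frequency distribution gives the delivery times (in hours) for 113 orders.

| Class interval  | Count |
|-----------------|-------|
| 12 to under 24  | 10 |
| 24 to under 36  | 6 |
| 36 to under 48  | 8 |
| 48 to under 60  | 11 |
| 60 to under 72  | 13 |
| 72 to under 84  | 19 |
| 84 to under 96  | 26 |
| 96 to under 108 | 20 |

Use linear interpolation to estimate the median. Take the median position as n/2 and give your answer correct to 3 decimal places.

Cumulative frequencies: 10, 16, 24, 35, 48, 67, 93, 113
n = 113; position = n/2 = 56.5.
This falls in the class 72 to under 84: L = 72, F = 48, f = 19, h = 12.
Median ≈ 72 + ((56.5 − 48) / 19) × 12 = 77.3684

77.368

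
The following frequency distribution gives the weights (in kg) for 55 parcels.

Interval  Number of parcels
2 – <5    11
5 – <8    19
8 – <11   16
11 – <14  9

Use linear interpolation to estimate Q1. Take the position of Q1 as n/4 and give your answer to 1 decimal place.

Cumulative frequencies: 11, 30, 46, 55
n = 55; position = n/4 = 13.75.
This falls in the class 5 – <8: L = 5, F = 11, f = 19, h = 3.
Lower quartile ≈ 5 + ((13.75 − 11) / 19) × 3 = 5.4342

5.4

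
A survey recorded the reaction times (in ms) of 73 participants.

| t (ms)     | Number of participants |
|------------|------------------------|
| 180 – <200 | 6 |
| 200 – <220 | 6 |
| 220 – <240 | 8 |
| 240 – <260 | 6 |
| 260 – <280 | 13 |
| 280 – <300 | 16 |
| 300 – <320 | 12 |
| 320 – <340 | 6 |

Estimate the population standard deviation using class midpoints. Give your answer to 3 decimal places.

40.915

Midpoints: 190, 210, 230, 250, 270, 290, 310, 330
n = 73, Σfm = 19590, mean = 268.3562
Σfm² = 5379300
Σf(m − x̄)² = Σfm² − (Σfm)²/n = 5379300 − 19590²/73 = 122202.7397
Population variance = 122202.7397 / 73 = 1674.0101
Standard deviation = √1674.0101 = 40.9147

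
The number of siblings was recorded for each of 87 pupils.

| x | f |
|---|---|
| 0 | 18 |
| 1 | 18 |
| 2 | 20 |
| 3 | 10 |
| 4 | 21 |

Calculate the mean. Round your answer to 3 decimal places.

Values: 0, 1, 2, 3, 4
Σfx = 18×0 + 18×1 + 20×2 + 10×3 + 21×4 = 172
n = Σf = 87
Mean = 172 / 87 = 1.9770

1.977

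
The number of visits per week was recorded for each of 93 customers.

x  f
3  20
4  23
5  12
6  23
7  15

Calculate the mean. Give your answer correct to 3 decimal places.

4.892

Values: 3, 4, 5, 6, 7
Σfx = 20×3 + 23×4 + 12×5 + 23×6 + 15×7 = 455
n = Σf = 93
Mean = 455 / 93 = 4.8925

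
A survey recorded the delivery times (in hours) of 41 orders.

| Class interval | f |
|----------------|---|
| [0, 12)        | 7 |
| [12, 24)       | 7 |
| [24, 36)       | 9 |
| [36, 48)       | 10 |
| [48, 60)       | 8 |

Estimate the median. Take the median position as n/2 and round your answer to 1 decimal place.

Cumulative frequencies: 7, 14, 23, 33, 41
n = 41; position = n/2 = 20.5.
This falls in the class [24, 36): L = 24, F = 14, f = 9, h = 12.
Median ≈ 24 + ((20.5 − 14) / 9) × 12 = 32.6667

32.7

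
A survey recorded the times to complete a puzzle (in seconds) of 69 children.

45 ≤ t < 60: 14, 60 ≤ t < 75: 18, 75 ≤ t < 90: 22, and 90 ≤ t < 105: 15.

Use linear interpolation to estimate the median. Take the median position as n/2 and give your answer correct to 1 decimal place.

Cumulative frequencies: 14, 32, 54, 69
n = 69; position = n/2 = 34.5.
This falls in the class 75 ≤ t < 90: L = 75, F = 32, f = 22, h = 15.
Median ≈ 75 + ((34.5 − 32) / 22) × 15 = 76.7045

76.7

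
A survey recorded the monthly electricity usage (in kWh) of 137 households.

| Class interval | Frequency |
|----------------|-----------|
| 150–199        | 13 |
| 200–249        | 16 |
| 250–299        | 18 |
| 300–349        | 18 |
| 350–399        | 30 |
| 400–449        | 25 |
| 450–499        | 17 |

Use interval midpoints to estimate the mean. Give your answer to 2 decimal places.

339.83

Midpoints: 174.5, 224.5, 274.5, 324.5, 374.5, 424.5, 474.5
Σfm = 13×174.5 + 16×224.5 + 18×274.5 + 18×324.5 + 30×374.5 + 25×424.5 + 17×474.5 = 46556.5
n = Σf = 137
Mean = 46556.5 / 137 = 339.8285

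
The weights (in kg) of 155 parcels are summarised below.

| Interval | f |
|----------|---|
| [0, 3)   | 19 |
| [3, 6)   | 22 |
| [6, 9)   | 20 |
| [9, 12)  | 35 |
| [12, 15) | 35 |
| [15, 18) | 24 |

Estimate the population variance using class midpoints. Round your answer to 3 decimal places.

Midpoints: 1.5, 4.5, 7.5, 10.5, 13.5, 16.5
n = 155, Σfm = 1513.5, mean = 9.7645
Σfm² = 18384.75
Σf(m − x̄)² = Σfm² − (Σfm)²/n = 18384.75 − 1513.5²/155 = 3606.1548
Population variance = 3606.1548 / 155 = 23.2655

23.266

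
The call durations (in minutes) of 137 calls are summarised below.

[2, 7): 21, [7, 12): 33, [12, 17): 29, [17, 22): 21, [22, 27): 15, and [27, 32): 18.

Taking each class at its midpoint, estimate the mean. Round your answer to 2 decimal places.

Midpoints: 4.5, 9.5, 14.5, 19.5, 24.5, 29.5
Σfm = 21×4.5 + 33×9.5 + 29×14.5 + 21×19.5 + 15×24.5 + 18×29.5 = 2136.5
n = Σf = 137
Mean = 2136.5 / 137 = 15.5949

15.59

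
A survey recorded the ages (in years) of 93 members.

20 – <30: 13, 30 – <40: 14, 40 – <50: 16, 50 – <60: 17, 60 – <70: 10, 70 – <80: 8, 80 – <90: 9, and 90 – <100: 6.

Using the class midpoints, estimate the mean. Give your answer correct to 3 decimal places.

Midpoints: 25, 35, 45, 55, 65, 75, 85, 95
Σfm = 13×25 + 14×35 + 16×45 + 17×55 + 10×65 + 8×75 + 9×85 + 6×95 = 5055
n = Σf = 93
Mean = 5055 / 93 = 54.3548

54.355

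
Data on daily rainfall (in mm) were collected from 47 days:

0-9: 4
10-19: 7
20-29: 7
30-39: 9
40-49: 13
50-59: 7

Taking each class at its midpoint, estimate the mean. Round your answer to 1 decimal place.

Midpoints: 4.5, 14.5, 24.5, 34.5, 44.5, 54.5
Σfm = 4×4.5 + 7×14.5 + 7×24.5 + 9×34.5 + 13×44.5 + 7×54.5 = 1561.5
n = Σf = 47
Mean = 1561.5 / 47 = 33.2234

33.2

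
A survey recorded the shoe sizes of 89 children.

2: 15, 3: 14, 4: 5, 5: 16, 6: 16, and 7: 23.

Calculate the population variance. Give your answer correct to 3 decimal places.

3.383

Values: 2, 3, 4, 5, 6, 7
n = 89, Σfx = 429, mean = 4.8202
Σfx² = 2369
Σf(x − x̄)² = Σfx² − (Σfx)²/n = 2369 − 429²/89 = 301.1236
Population variance = 301.1236 / 89 = 3.3834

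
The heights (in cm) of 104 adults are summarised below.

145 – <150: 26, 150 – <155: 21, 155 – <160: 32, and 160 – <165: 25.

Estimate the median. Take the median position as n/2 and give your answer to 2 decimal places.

155.78

Cumulative frequencies: 26, 47, 79, 104
n = 104; position = n/2 = 52.
This falls in the class 155 – <160: L = 155, F = 47, f = 32, h = 5.
Median ≈ 155 + ((52 − 47) / 32) × 5 = 155.7812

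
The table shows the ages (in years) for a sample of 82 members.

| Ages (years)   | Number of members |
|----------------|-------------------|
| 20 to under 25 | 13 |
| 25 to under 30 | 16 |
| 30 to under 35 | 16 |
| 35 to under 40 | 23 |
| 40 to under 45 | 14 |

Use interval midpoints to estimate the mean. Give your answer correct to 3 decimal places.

33.049

Midpoints: 22.5, 27.5, 32.5, 37.5, 42.5
Σfm = 13×22.5 + 16×27.5 + 16×32.5 + 23×37.5 + 14×42.5 = 2710
n = Σf = 82
Mean = 2710 / 82 = 33.0488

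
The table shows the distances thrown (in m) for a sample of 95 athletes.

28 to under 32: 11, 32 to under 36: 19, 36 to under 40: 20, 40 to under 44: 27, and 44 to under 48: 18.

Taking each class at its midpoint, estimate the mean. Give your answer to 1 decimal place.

Midpoints: 30, 34, 38, 42, 46
Σfm = 11×30 + 19×34 + 20×38 + 27×42 + 18×46 = 3698
n = Σf = 95
Mean = 3698 / 95 = 38.9263

38.9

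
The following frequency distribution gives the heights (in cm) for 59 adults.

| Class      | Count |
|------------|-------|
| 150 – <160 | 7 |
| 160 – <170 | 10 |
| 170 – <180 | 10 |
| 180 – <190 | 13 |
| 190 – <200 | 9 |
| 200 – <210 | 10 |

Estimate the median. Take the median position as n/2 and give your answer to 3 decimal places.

181.923

Cumulative frequencies: 7, 17, 27, 40, 49, 59
n = 59; position = n/2 = 29.5.
This falls in the class 180 – <190: L = 180, F = 27, f = 13, h = 10.
Median ≈ 180 + ((29.5 − 27) / 13) × 10 = 181.9231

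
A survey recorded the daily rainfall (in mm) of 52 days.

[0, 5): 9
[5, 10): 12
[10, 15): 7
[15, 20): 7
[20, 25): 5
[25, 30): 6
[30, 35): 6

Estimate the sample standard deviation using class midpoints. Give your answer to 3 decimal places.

10.118

Midpoints: 2.5, 7.5, 12.5, 17.5, 22.5, 27.5, 32.5
n = 52, Σfm = 795, mean = 15.2885
Σfm² = 17375
Σf(m − x̄)² = Σfm² − (Σfm)²/n = 17375 − 795²/52 = 5220.6731
Sample variance = 5220.6731 / 51 = 102.3661
Standard deviation = √102.3661 = 10.1176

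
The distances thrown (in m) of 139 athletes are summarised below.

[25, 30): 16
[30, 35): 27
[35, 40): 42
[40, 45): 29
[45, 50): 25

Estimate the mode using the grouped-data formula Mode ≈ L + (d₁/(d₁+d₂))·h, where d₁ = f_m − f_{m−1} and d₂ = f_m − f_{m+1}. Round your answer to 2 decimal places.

37.68

Modal class: [35, 40) (highest frequency 42).
d₁ = 42 − 27 = 15, d₂ = 42 − 29 = 13
Mode ≈ 35 + (15/(15+13)) × 5 = 35 + 2.6786 = 37.6786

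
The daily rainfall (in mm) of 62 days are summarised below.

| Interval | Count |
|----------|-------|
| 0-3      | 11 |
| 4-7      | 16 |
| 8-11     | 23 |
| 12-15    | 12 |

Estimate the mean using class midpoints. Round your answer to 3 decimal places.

Midpoints: 1.5, 5.5, 9.5, 13.5
Σfm = 11×1.5 + 16×5.5 + 23×9.5 + 12×13.5 = 485
n = Σf = 62
Mean = 485 / 62 = 7.8226

7.823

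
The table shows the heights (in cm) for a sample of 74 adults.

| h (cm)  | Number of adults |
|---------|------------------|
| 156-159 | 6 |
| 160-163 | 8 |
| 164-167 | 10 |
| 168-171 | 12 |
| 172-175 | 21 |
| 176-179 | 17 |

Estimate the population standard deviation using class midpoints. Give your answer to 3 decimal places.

6.297

Midpoints: 157.5, 161.5, 165.5, 169.5, 173.5, 177.5
n = 74, Σfm = 12587, mean = 170.0946
Σfm² = 2143914.5
Σf(m − x̄)² = Σfm² − (Σfm)²/n = 2143914.5 − 12587²/74 = 2933.8378
Population variance = 2933.8378 / 74 = 39.6465
Standard deviation = √39.6465 = 6.2965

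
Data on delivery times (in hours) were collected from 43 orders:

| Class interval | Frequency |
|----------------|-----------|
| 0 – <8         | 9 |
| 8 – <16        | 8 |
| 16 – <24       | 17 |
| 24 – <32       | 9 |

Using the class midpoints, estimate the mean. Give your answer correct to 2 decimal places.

16.84

Midpoints: 4, 12, 20, 28
Σfm = 9×4 + 8×12 + 17×20 + 9×28 = 724
n = Σf = 43
Mean = 724 / 43 = 16.8372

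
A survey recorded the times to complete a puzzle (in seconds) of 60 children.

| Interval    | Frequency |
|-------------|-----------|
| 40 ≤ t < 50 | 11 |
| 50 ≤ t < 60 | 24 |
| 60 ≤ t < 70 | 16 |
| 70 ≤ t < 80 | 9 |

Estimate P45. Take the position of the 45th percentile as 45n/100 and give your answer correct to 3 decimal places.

56.667

Cumulative frequencies: 11, 35, 51, 60
n = 60; position = 45n/100 = 27.
This falls in the class 50 ≤ t < 60: L = 50, F = 11, f = 24, h = 10.
45th percentile ≈ 50 + ((27 − 11) / 24) × 10 = 56.6667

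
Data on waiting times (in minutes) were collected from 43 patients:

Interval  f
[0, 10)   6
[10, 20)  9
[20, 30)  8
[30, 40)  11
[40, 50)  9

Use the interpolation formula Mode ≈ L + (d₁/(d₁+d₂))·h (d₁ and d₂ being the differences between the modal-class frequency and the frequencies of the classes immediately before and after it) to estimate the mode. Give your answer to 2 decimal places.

36.00

Modal class: [30, 40) (highest frequency 11).
d₁ = 11 − 8 = 3, d₂ = 11 − 9 = 2
Mode ≈ 30 + (3/(3+2)) × 10 = 30 + 6.0000 = 36.0000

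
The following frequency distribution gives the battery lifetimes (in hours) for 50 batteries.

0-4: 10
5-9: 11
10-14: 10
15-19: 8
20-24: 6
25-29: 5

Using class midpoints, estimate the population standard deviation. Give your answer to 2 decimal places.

7.99

Midpoints: 2, 7, 12, 17, 22, 27
n = 50, Σfm = 620, mean = 12.4000
Σfm² = 10880
Σf(m − x̄)² = Σfm² − (Σfm)²/n = 10880 − 620²/50 = 3192.0000
Population variance = 3192.0000 / 50 = 63.8400
Standard deviation = √63.8400 = 7.9900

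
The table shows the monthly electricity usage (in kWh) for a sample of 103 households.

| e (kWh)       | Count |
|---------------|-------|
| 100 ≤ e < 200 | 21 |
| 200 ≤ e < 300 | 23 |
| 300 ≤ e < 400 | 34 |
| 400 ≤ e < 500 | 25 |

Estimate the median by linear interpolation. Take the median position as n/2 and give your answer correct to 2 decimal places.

322.06

Cumulative frequencies: 21, 44, 78, 103
n = 103; position = n/2 = 51.5.
This falls in the class 300 ≤ e < 400: L = 300, F = 44, f = 34, h = 100.
Median ≈ 300 + ((51.5 − 44) / 34) × 100 = 322.0588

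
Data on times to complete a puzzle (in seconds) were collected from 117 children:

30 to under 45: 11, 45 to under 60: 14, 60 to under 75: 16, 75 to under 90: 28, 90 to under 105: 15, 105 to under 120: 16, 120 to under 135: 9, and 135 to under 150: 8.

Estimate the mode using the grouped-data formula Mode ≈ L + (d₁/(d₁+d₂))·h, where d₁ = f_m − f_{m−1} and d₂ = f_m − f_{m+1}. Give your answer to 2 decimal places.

Modal class: 75 to under 90 (highest frequency 28).
d₁ = 28 − 16 = 12, d₂ = 28 − 15 = 13
Mode ≈ 75 + (12/(12+13)) × 15 = 75 + 7.2000 = 82.2000

82.20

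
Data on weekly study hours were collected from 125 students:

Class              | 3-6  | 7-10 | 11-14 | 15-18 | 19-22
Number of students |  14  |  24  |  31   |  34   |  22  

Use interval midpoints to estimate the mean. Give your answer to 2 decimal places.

13.33

Midpoints: 4.5, 8.5, 12.5, 16.5, 20.5
Σfm = 14×4.5 + 24×8.5 + 31×12.5 + 34×16.5 + 22×20.5 = 1666.5
n = Σf = 125
Mean = 1666.5 / 125 = 13.3320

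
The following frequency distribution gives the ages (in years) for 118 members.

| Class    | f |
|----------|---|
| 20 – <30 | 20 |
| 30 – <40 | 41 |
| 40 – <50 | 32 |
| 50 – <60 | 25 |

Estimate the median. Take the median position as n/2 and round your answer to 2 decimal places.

Cumulative frequencies: 20, 61, 93, 118
n = 118; position = n/2 = 59.
This falls in the class 30 – <40: L = 30, F = 20, f = 41, h = 10.
Median ≈ 30 + ((59 − 20) / 41) × 10 = 39.5122

39.51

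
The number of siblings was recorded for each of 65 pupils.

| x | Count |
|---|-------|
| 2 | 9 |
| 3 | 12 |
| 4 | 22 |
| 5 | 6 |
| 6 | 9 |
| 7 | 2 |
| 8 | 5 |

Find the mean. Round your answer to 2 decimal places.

Values: 2, 3, 4, 5, 6, 7, 8
Σfx = 9×2 + 12×3 + 22×4 + 6×5 + 9×6 + 2×7 + 5×8 = 280
n = Σf = 65
Mean = 280 / 65 = 4.3077

4.31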